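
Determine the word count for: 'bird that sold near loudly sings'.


Counting words by splitting on spaces:
  Word 1: 'bird'
  Word 2: 'that'
  Word 3: 'sold'
  Word 4: 'near'
  Word 5: 'loudly'
  Word 6: 'sings'
Total words: 6

6


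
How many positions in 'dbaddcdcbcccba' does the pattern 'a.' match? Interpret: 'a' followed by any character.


Pattern: a. means 'a' followed by any character.
Scanning 'dbaddcdcbcccba' position-by-position:
  Pos 0: window 'db' -> no
  Pos 1: window 'ba' -> no
  Pos 2: window 'ad' -> MATCH
  Pos 3: window 'dd' -> no
  Pos 4: window 'dc' -> no
  Pos 5: window 'cd' -> no
  Pos 6: window 'dc' -> no
  Pos 7: window 'cb' -> no
  Pos 8: window 'bc' -> no
  Pos 9: window 'cc' -> no
  Pos 10: window 'cc' -> no
  Pos 11: window 'cb' -> no
  Pos 12: window 'ba' -> no
  Pos 13: window 'a' -> no
Total matches: 1

1


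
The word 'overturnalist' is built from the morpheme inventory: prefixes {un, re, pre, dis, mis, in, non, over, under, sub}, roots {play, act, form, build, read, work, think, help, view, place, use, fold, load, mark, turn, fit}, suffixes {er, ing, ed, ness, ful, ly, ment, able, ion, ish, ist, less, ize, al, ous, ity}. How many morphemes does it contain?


Segmenting 'overturnalist' against the inventory:
  'over' -> prefix (morpheme 1)
  'turn' -> root (morpheme 2)
  'al' -> suffix (morpheme 3)
  'ist' -> suffix (morpheme 4)
Total morphemes: 4

4


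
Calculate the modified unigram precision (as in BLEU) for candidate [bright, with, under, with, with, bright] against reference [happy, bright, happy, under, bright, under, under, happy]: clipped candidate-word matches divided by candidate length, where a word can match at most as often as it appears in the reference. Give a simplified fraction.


Reference word counts: {'bright': 2, 'happy': 3, 'under': 3}
Checking each candidate word (with clipping):
  'bright' -> in reference (ref count 2, used 1/2) -> match (matches: 1)
  'with' -> not in reference -> no match (matches: 1)
  'under' -> in reference (ref count 3, used 1/3) -> match (matches: 2)
  'with' -> not in reference -> no match (matches: 2)
  'with' -> not in reference -> no match (matches: 2)
  'bright' -> in reference (ref count 2, used 2/2) -> match (matches: 3)
Clipped matches: 3, Candidate length: 6
Precision = 3/6 = 1/2

1/2


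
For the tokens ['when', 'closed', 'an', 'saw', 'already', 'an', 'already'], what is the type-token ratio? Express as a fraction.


Tokens: 7
Unique types: ('already', 'an', 'closed', 'saw', 'when') = 5
TTR = 5/7
Already in lowest terms.

5/7


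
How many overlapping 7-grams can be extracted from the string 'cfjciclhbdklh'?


String 'cfjciclhbdklh' has length L = 13.
Number of overlapping n-grams = L - n + 1
Substituting: 13 - 7 + 1 = 7

7


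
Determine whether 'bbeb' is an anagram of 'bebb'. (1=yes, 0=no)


Sort characters of 'bbeb': 'bbbe'
Sort characters of 'bebb': 'bbbe'
Sorted forms match -> they ARE anagrams
Result: 1

1


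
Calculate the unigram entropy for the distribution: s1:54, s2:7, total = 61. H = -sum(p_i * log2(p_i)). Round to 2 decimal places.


Computing entropy H = -sum(p_i * log2(p_i)):
  s1: p = 54/61 = 0.8852, -p*log2(p) = 0.1557
  s2: p = 7/61 = 0.1148, -p*log2(p) = 0.3584
H = sum of terms = 0.5141
Rounded to 2 decimals: 0.51

0.51


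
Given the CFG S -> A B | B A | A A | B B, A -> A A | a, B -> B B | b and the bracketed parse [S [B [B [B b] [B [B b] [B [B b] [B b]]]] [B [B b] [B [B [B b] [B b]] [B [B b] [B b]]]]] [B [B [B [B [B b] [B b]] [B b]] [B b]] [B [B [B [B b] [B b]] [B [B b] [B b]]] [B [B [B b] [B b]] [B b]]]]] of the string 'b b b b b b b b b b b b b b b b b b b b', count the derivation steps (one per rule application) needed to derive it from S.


Every bracketed nonterminal node [X ...] in the tree is produced by exactly one rule application.
Reading the tree off as a leftmost derivation:
  Step 1: S  =>  B B   (applied S -> B B)
  Step 2: B B  =>  B B B   (applied B -> B B)
  Step 3: B B B  =>  B B B B   (applied B -> B B)
  Step 4: B B B B  =>  b B B B   (applied B -> b)
  Step 5: b B B B  =>  b B B B B   (applied B -> B B)
  Step 6: b B B B B  =>  b b B B B   (applied B -> b)
  Step 7: b b B B B  =>  b b B B B B   (applied B -> B B)
  Step 8: b b B B B B  =>  b b b B B B   (applied B -> b)
  Step 9: b b b B B B  =>  b b b b B B   (applied B -> b)
  Step 10: b b b b B B  =>  b b b b B B B   (applied B -> B B)
  Step 11: b b b b B B B  =>  b b b b b B B   (applied B -> b)
  Step 12: b b b b b B B  =>  b b b b b B B B   (applied B -> B B)
  Step 13: b b b b b B B B  =>  b b b b b B B B B   (applied B -> B B)
  Step 14: b b b b b B B B B  =>  b b b b b b B B B   (applied B -> b)
  Step 15: b b b b b b B B B  =>  b b b b b b b B B   (applied B -> b)
  Step 16: b b b b b b b B B  =>  b b b b b b b B B B   (applied B -> B B)
  Step 17: b b b b b b b B B B  =>  b b b b b b b b B B   (applied B -> b)
  Step 18: b b b b b b b b B B  =>  b b b b b b b b b B   (applied B -> b)
  Step 19: b b b b b b b b b B  =>  b b b b b b b b b B B   (applied B -> B B)
  Step 20: b b b b b b b b b B B  =>  b b b b b b b b b B B B   (applied B -> B B)
  Step 21: b b b b b b b b b B B B  =>  b b b b b b b b b B B B B   (applied B -> B B)
  Step 22: b b b b b b b b b B B B B  =>  b b b b b b b b b B B B B B   (applied B -> B B)
  Step 23: b b b b b b b b b B B B B B  =>  b b b b b b b b b b B B B B   (applied B -> b)
  Step 24: b b b b b b b b b b B B B B  =>  b b b b b b b b b b b B B B   (applied B -> b)
  Step 25: b b b b b b b b b b b B B B  =>  b b b b b b b b b b b b B B   (applied B -> b)
  Step 26: b b b b b b b b b b b b B B  =>  b b b b b b b b b b b b b B   (applied B -> b)
  Step 27: b b b b b b b b b b b b b B  =>  b b b b b b b b b b b b b B B   (applied B -> B B)
  Step 28: b b b b b b b b b b b b b B B  =>  b b b b b b b b b b b b b B B B   (applied B -> B B)
  Step 29: b b b b b b b b b b b b b B B B  =>  b b b b b b b b b b b b b B B B B   (applied B -> B B)
  Step 30: b b b b b b b b b b b b b B B B B  =>  b b b b b b b b b b b b b b B B B   (applied B -> b)
  Step 31: b b b b b b b b b b b b b b B B B  =>  b b b b b b b b b b b b b b b B B   (applied B -> b)
  Step 32: b b b b b b b b b b b b b b b B B  =>  b b b b b b b b b b b b b b b B B B   (applied B -> B B)
  Step 33: b b b b b b b b b b b b b b b B B B  =>  b b b b b b b b b b b b b b b b B B   (applied B -> b)
  Step 34: b b b b b b b b b b b b b b b b B B  =>  b b b b b b b b b b b b b b b b b B   (applied B -> b)
  Step 35: b b b b b b b b b b b b b b b b b B  =>  b b b b b b b b b b b b b b b b b B B   (applied B -> B B)
  Step 36: b b b b b b b b b b b b b b b b b B B  =>  b b b b b b b b b b b b b b b b b B B B   (applied B -> B B)
  Step 37: b b b b b b b b b b b b b b b b b B B B  =>  b b b b b b b b b b b b b b b b b b B B   (applied B -> b)
  Step 38: b b b b b b b b b b b b b b b b b b B B  =>  b b b b b b b b b b b b b b b b b b b B   (applied B -> b)
  Step 39: b b b b b b b b b b b b b b b b b b b B  =>  b b b b b b b b b b b b b b b b b b b b   (applied B -> b)
Final yield: b b b b b b b b b b b b b b b b b b b b
Total rewrite steps: 39

39


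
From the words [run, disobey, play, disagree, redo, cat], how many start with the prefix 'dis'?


Checking each word for prefix 'dis':
  'run' -> no (count: 0)
  'disobey' -> YES, starts with 'dis' (count: 1)
  'play' -> no (count: 1)
  'disagree' -> YES, starts with 'dis' (count: 2)
  'redo' -> no (count: 2)
  'cat' -> no (count: 2)
Total with prefix 'dis': 2

2


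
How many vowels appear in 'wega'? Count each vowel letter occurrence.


Scanning each character of 'wega':
  Position 1: 'w' -> consonant (running count: 0)
  Position 2: 'e' -> vowel (running count: 1)
  Position 3: 'g' -> consonant (running count: 1)
  Position 4: 'a' -> vowel (running count: 2)
Total vowels: 2

2


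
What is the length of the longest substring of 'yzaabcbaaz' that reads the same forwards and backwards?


Scanning 'yzaabcbaaz' for palindromic substrings.
Substring at positions 1-9: 'zaabcbaaz'.
Check: reverse('zaabcbaaz') = 'zaabcbaaz' -> palindrome confirmed.
Neighbouring characters ('y' / '-') break symmetry, so it cannot extend further.
No longer palindromic substring exists; longest length = 9

9


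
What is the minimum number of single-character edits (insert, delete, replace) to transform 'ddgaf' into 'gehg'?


Building DP table for s1='ddgaf' (len 5) and s2='gehg' (len 4):
       g  e  h  g
    0  1  2  3  4
  d 1  1  2  3  4
  d 2  2  2  3  4
  g 3  2  3  3  3
  a 4  3  3  4  4
  f 5  4  4  4  5
Edit distance = dp[5][4] = 5

5


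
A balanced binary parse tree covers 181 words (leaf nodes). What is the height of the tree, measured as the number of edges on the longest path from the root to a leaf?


In a balanced binary tree with n leaves the deepest leaf is ceil(log2(n)) edges below the root.
log2(181) = 7.4998
ceil(7.4998) = 8
height (edges) = 8

8


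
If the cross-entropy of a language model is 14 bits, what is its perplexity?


Perplexity formula: PP = 2^H
H = 14
PP = 2^14
PP = 2^14 = 16384

16384


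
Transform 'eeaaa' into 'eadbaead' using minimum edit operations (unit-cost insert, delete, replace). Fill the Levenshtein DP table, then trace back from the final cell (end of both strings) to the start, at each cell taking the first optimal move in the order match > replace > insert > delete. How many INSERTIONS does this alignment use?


Edit distance = 5. Backtracking from cell (5, 8) with preference match > replace > insert > delete,
then listing the resulting alignment 'eeaaa' -> 'eadbaead' left to right:
  Step 1: keep 'e'
  Step 2: insert 'a' [insertion #1]
  Step 3: insert 'd' [insertion #2]
  Step 4: replace e->b
  Step 5: keep 'a'
  Step 6: insert 'e' [insertion #3]
  Step 7: keep 'a'
  Step 8: replace a->d
Total insertions: 3

3


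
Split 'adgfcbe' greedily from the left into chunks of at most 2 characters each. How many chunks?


'adgfcbe' has 7 characters.
Chunking with max size 2:
  Chunk 1: 'ad' (positions 0-1)
  Chunk 2: 'gf' (positions 2-3)
  Chunk 3: 'cb' (positions 4-5)
  Chunk 4: 'e' (positions 6-6)
Total chunks: ceil(7 / 2) = 4

4


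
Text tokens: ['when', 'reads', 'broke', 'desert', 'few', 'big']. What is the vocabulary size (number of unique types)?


Listing all tokens and tracking unique types:
  Token 1: 'when' -> NEW (unique so far: 1)
  Token 2: 'reads' -> NEW (unique so far: 2)
  Token 3: 'broke' -> NEW (unique so far: 3)
  Token 4: 'desert' -> NEW (unique so far: 4)
  Token 5: 'few' -> NEW (unique so far: 5)
  Token 6: 'big' -> NEW (unique so far: 6)
Unique types: ('big', 'broke', 'desert', 'few', 'reads', 'when')
Vocabulary size: 6

6


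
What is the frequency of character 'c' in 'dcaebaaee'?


Scanning 'dcaebaaee' for 'c':
  Position 1: 'c' -> MATCH (count: 1)
Total occurrences of 'c': 1

1


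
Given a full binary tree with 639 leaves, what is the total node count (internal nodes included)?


Leaf nodes (terminals): 639
Internal nodes = n - 1 = 639 - 1 = 638
Total = leaves + internal = 639 + 638 = 1277

1277


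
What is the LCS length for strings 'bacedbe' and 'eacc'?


DP table for LCS of 'bacedbe' and 'eacc':
       e  a  c  c
    0  0  0  0  0
  b 0  0  0  0  0
  a 0  0  1  1  1
  c 0  0  1  2  2
  e 0  1  1  2  2
  d 0  1  1  2  2
  b 0  1  1  2  2
  e 0  1  1  2  2
LCS: 'ac'
LCS length = 2

2


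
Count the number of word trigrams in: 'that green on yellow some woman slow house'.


Word trigrams from [8] words:
  Trigram 1: (that green on)
  Trigram 2: (green on yellow)
  Trigram 3: (on yellow some)
  Trigram 4: (yellow some woman)
  Trigram 5: (some woman slow)
  Trigram 6: (woman slow house)
Total word trigrams: 8 - 2 = 6

6


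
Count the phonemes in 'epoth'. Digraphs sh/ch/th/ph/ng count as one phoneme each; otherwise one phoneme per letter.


Parsing 'epoth' greedily, digraphs first:
  'e' -> vowel phoneme (phonemes so far: 1)
  'p' -> consonant phoneme (phonemes so far: 2)
  'o' -> vowel phoneme (phonemes so far: 3)
  'th' -> digraph (1 consonant phoneme) (phonemes so far: 4)
Total phonemes: 4

4


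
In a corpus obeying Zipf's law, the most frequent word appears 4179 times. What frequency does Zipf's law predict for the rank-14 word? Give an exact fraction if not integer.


Zipf's law: freq(rank) = f1 / rank
f1 = 4179, rank = 14
freq = 4179 / 14
GCD(4179, 14) = 7
Simplified: 597/2

597/2


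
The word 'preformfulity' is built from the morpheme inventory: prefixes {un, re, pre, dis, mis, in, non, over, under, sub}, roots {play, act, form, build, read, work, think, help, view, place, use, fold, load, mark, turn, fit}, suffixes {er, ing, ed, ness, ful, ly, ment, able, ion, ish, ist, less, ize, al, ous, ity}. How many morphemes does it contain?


Segmenting 'preformfulity' against the inventory:
  'pre' -> prefix (morpheme 1)
  'form' -> root (morpheme 2)
  'ful' -> suffix (morpheme 3)
  'ity' -> suffix (morpheme 4)
Total morphemes: 4

4


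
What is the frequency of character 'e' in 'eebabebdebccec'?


Scanning 'eebabebdebccec' for 'e':
  Position 0: 'e' -> MATCH (count: 1)
  Position 1: 'e' -> MATCH (count: 2)
  Position 5: 'e' -> MATCH (count: 3)
  Position 8: 'e' -> MATCH (count: 4)
  Position 12: 'e' -> MATCH (count: 5)
Total occurrences of 'e': 5

5


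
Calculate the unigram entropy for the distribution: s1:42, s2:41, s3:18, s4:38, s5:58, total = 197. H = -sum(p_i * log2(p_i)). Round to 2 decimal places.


Computing entropy H = -sum(p_i * log2(p_i)):
  s1: p = 42/197 = 0.2132, -p*log2(p) = 0.4754
  s2: p = 41/197 = 0.2081, -p*log2(p) = 0.4713
  s3: p = 18/197 = 0.0914, -p*log2(p) = 0.3154
  s4: p = 38/197 = 0.1929, -p*log2(p) = 0.4580
  s5: p = 58/197 = 0.2944, -p*log2(p) = 0.5194
H = sum of terms = 2.2395
Rounded to 2 decimals: 2.24

2.24


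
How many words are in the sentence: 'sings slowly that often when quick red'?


Counting words by splitting on spaces:
  Word 1: 'sings'
  Word 2: 'slowly'
  Word 3: 'that'
  Word 4: 'often'
  Word 5: 'when'
  Word 6: 'quick'
  Word 7: 'red'
Total words: 7

7


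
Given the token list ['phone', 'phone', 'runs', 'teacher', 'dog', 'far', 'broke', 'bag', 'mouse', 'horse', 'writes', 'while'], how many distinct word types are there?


Listing all tokens and tracking unique types:
  Token 1: 'phone' -> NEW (unique so far: 1)
  Token 2: 'phone' -> duplicate (unique so far: 1)
  Token 3: 'runs' -> NEW (unique so far: 2)
  Token 4: 'teacher' -> NEW (unique so far: 3)
  Token 5: 'dog' -> NEW (unique so far: 4)
  Token 6: 'far' -> NEW (unique so far: 5)
  Token 7: 'broke' -> NEW (unique so far: 6)
  Token 8: 'bag' -> NEW (unique so far: 7)
  Token 9: 'mouse' -> NEW (unique so far: 8)
  Token 10: 'horse' -> NEW (unique so far: 9)
  Token 11: 'writes' -> NEW (unique so far: 10)
  Token 12: 'while' -> NEW (unique so far: 11)
Unique types: ('bag', 'broke', 'dog', 'far', 'horse', 'mouse', 'phone', 'runs', 'teacher', 'while', 'writes')
Vocabulary size: 11

11


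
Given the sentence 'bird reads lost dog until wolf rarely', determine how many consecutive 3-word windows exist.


Word trigrams from [7] words:
  Trigram 1: (bird reads lost)
  Trigram 2: (reads lost dog)
  Trigram 3: (lost dog until)
  Trigram 4: (dog until wolf)
  Trigram 5: (until wolf rarely)
Total word trigrams: 7 - 2 = 5

5


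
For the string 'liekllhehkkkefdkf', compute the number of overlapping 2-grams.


String 'liekllhehkkkefdkf' has length L = 17.
Number of overlapping n-grams = L - n + 1
Substituting: 17 - 2 + 1 = 16

16


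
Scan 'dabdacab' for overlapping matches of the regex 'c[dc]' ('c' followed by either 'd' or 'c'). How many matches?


Pattern: c[dc] means 'c' followed by either 'd' or 'c'.
Scanning 'dabdacab' position-by-position:
  Pos 0: window 'da' -> no
  Pos 1: window 'ab' -> no
  Pos 2: window 'bd' -> no
  Pos 3: window 'da' -> no
  Pos 4: window 'ac' -> no
  Pos 5: window 'ca' -> no
  Pos 6: window 'ab' -> no
  Pos 7: window 'b' -> no
Total matches: 0

0


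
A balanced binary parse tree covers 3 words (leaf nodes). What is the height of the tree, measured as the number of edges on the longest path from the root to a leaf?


In a balanced binary tree with n leaves the deepest leaf is ceil(log2(n)) edges below the root.
log2(3) = 1.5850
ceil(1.5850) = 2
height (edges) = 2

2


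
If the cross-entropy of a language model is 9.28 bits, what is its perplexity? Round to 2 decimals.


Perplexity formula: PP = 2^H
H = 9.28
PP = 2^9.28
Decompose: 2^9.28 = 2^9 * 2^0.28
2^9 = 512, 2^0.28 ~ 1.2141949
PP ~ 512 * 1.2141949 = 621.6677888
Rounded to 2 decimals: 621.67

621.67


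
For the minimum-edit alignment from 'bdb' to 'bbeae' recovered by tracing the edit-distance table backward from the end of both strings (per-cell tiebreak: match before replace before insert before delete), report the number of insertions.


Edit distance = 4. Backtracking from cell (3, 5) with preference match > replace > insert > delete,
then listing the resulting alignment 'bdb' -> 'bbeae' left to right:
  Step 1: insert 'b' [insertion #1]
  Step 2: keep 'b'
  Step 3: insert 'e' [insertion #2]
  Step 4: replace d->a
  Step 5: replace b->e
Total insertions: 2

2


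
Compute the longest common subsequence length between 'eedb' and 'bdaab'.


DP table for LCS of 'eedb' and 'bdaab':
       b  d  a  a  b
    0  0  0  0  0  0
  e 0  0  0  0  0  0
  e 0  0  0  0  0  0
  d 0  0  1  1  1  1
  b 0  1  1  1  1  2
LCS: 'db'
LCS length = 2

2


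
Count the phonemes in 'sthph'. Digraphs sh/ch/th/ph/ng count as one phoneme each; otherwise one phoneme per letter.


Parsing 'sthph' greedily, digraphs first:
  's' -> consonant phoneme (phonemes so far: 1)
  'th' -> digraph (1 consonant phoneme) (phonemes so far: 2)
  'ph' -> digraph (1 consonant phoneme) (phonemes so far: 3)
Total phonemes: 3

3


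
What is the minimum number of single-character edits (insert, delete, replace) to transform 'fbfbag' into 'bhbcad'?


Building DP table for s1='fbfbag' (len 6) and s2='bhbcad' (len 6):
       b  h  b  c  a  d
    0  1  2  3  4  5  6
  f 1  1  2  3  4  5  6
  b 2  1  2  2  3  4  5
  f 3  2  2  3  3  4  5
  b 4  3  3  2  3  4  5
  a 5  4  4  3  3  3  4
  g 6  5  5  4  4  4  4
Edit distance = dp[6][6] = 4

4


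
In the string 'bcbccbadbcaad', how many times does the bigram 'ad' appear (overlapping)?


Scanning 'bcbccbadbcaad' for bigram 'ad':
  Position 0: 'bc' -> no
  Position 1: 'cb' -> no
  Position 2: 'bc' -> no
  Position 3: 'cc' -> no
  Position 4: 'cb' -> no
  Position 5: 'ba' -> no
  Position 6: 'ad' -> MATCH
  Position 7: 'db' -> no
  Position 8: 'bc' -> no
  Position 9: 'ca' -> no
  Position 10: 'aa' -> no
  Position 11: 'ad' -> MATCH
Total matches: 2

2


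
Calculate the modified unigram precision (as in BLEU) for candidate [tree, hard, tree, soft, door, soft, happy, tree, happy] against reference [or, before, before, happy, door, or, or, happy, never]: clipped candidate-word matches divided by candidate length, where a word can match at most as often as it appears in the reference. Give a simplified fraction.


Reference word counts: {'before': 2, 'door': 1, 'happy': 2, 'never': 1, 'or': 3}
Checking each candidate word (with clipping):
  'tree' -> not in reference -> no match (matches: 0)
  'hard' -> not in reference -> no match (matches: 0)
  'tree' -> not in reference -> no match (matches: 0)
  'soft' -> not in reference -> no match (matches: 0)
  'door' -> in reference (ref count 1, used 1/1) -> match (matches: 1)
  'soft' -> not in reference -> no match (matches: 1)
  'happy' -> in reference (ref count 2, used 1/2) -> match (matches: 2)
  'tree' -> not in reference -> no match (matches: 2)
  'happy' -> in reference (ref count 2, used 2/2) -> match (matches: 3)
Clipped matches: 3, Candidate length: 9
Precision = 3/9 = 1/3

1/3


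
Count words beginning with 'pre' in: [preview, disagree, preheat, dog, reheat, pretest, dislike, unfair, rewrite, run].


Checking each word for prefix 'pre':
  'preview' -> YES, starts with 'pre' (count: 1)
  'disagree' -> no (count: 1)
  'preheat' -> YES, starts with 'pre' (count: 2)
  'dog' -> no (count: 2)
  'reheat' -> no (count: 2)
  'pretest' -> YES, starts with 'pre' (count: 3)
  'dislike' -> no (count: 3)
  'unfair' -> no (count: 3)
  'rewrite' -> no (count: 3)
  'run' -> no (count: 3)
Total with prefix 'pre': 3

3


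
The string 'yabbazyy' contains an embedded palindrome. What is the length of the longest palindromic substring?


Scanning 'yabbazyy' for palindromic substrings.
Substring at positions 1-4: 'abba'.
Check: reverse('abba') = 'abba' -> palindrome confirmed.
Neighbouring characters ('y' / 'z') break symmetry, so it cannot extend further.
No longer palindromic substring exists; longest length = 4

4


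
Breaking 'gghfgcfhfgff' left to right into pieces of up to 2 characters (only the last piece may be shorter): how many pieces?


'gghfgcfhfgff' has 12 characters.
Chunking with max size 2:
  Chunk 1: 'gg' (positions 0-1)
  Chunk 2: 'hf' (positions 2-3)
  Chunk 3: 'gc' (positions 4-5)
  Chunk 4: 'fh' (positions 6-7)
  Chunk 5: 'fg' (positions 8-9)
  Chunk 6: 'ff' (positions 10-11)
Total chunks: ceil(12 / 2) = 6

6


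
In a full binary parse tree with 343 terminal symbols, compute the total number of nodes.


Leaf nodes (terminals): 343
Internal nodes = n - 1 = 343 - 1 = 342
Total = leaves + internal = 343 + 342 = 685

685


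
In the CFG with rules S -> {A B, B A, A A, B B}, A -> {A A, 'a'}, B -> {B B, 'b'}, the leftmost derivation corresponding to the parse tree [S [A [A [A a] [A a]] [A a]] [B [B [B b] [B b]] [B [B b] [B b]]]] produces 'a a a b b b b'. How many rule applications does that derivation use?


Every bracketed nonterminal node [X ...] in the tree is produced by exactly one rule application.
Reading the tree off as a leftmost derivation:
  Step 1: S  =>  A B   (applied S -> A B)
  Step 2: A B  =>  A A B   (applied A -> A A)
  Step 3: A A B  =>  A A A B   (applied A -> A A)
  Step 4: A A A B  =>  a A A B   (applied A -> a)
  Step 5: a A A B  =>  a a A B   (applied A -> a)
  Step 6: a a A B  =>  a a a B   (applied A -> a)
  Step 7: a a a B  =>  a a a B B   (applied B -> B B)
  Step 8: a a a B B  =>  a a a B B B   (applied B -> B B)
  Step 9: a a a B B B  =>  a a a b B B   (applied B -> b)
  Step 10: a a a b B B  =>  a a a b b B   (applied B -> b)
  Step 11: a a a b b B  =>  a a a b b B B   (applied B -> B B)
  Step 12: a a a b b B B  =>  a a a b b b B   (applied B -> b)
  Step 13: a a a b b b B  =>  a a a b b b b   (applied B -> b)
Final yield: a a a b b b b
Total rewrite steps: 13

13


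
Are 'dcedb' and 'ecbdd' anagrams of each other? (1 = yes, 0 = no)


Sort characters of 'dcedb': 'bcdde'
Sort characters of 'ecbdd': 'bcdde'
Sorted forms match -> they ARE anagrams
Result: 1

1


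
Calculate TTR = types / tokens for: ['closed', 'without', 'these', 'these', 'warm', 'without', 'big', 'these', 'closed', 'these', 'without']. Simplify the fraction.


Tokens: 11
Unique types: ('big', 'closed', 'these', 'warm', 'without') = 5
TTR = 5/11
Already in lowest terms.

5/11


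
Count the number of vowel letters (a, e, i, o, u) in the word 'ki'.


Scanning each character of 'ki':
  Position 1: 'k' -> consonant (running count: 0)
  Position 2: 'i' -> vowel (running count: 1)
Total vowels: 1

1


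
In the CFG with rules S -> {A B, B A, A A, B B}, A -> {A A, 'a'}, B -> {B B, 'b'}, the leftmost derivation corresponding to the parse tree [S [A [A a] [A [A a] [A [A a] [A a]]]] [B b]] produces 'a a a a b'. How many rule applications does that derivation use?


Every bracketed nonterminal node [X ...] in the tree is produced by exactly one rule application.
Reading the tree off as a leftmost derivation:
  Step 1: S  =>  A B   (applied S -> A B)
  Step 2: A B  =>  A A B   (applied A -> A A)
  Step 3: A A B  =>  a A B   (applied A -> a)
  Step 4: a A B  =>  a A A B   (applied A -> A A)
  Step 5: a A A B  =>  a a A B   (applied A -> a)
  Step 6: a a A B  =>  a a A A B   (applied A -> A A)
  Step 7: a a A A B  =>  a a a A B   (applied A -> a)
  Step 8: a a a A B  =>  a a a a B   (applied A -> a)
  Step 9: a a a a B  =>  a a a a b   (applied B -> b)
Final yield: a a a a b
Total rewrite steps: 9

9


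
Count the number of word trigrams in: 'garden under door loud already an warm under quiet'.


Word trigrams from [9] words:
  Trigram 1: (garden under door)
  Trigram 2: (under door loud)
  Trigram 3: (door loud already)
  Trigram 4: (loud already an)
  Trigram 5: (already an warm)
  Trigram 6: (an warm under)
  Trigram 7: (warm under quiet)
Total word trigrams: 9 - 2 = 7

7


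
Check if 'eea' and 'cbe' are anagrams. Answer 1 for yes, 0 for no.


Sort characters of 'eea': 'aee'
Sort characters of 'cbe': 'bce'
Sorted forms differ -> they are NOT anagrams
Result: 0

0


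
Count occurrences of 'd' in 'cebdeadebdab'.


Scanning 'cebdeadebdab' for 'd':
  Position 3: 'd' -> MATCH (count: 1)
  Position 6: 'd' -> MATCH (count: 2)
  Position 9: 'd' -> MATCH (count: 3)
Total occurrences of 'd': 3

3


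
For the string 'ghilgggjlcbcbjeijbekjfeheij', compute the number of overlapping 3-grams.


String 'ghilgggjlcbcbjeijbekjfeheij' has length L = 27.
Number of overlapping n-grams = L - n + 1
Substituting: 27 - 3 + 1 = 25

25


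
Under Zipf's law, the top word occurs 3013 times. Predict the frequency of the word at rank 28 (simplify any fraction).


Zipf's law: freq(rank) = f1 / rank
f1 = 3013, rank = 28
freq = 3013 / 28
GCD(3013, 28) = 1
Simplified: 3013/28

3013/28


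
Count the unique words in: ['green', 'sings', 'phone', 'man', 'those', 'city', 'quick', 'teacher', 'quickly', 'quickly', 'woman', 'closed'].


Listing all tokens and tracking unique types:
  Token 1: 'green' -> NEW (unique so far: 1)
  Token 2: 'sings' -> NEW (unique so far: 2)
  Token 3: 'phone' -> NEW (unique so far: 3)
  Token 4: 'man' -> NEW (unique so far: 4)
  Token 5: 'those' -> NEW (unique so far: 5)
  Token 6: 'city' -> NEW (unique so far: 6)
  Token 7: 'quick' -> NEW (unique so far: 7)
  Token 8: 'teacher' -> NEW (unique so far: 8)
  Token 9: 'quickly' -> NEW (unique so far: 9)
  Token 10: 'quickly' -> duplicate (unique so far: 9)
  Token 11: 'woman' -> NEW (unique so far: 10)
  Token 12: 'closed' -> NEW (unique so far: 11)
Unique types: ('city', 'closed', 'green', 'man', 'phone', 'quick', 'quickly', 'sings', 'teacher', 'those', 'woman')
Vocabulary size: 11

11


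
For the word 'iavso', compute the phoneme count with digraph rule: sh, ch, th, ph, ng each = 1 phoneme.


Parsing 'iavso' greedily, digraphs first:
  'i' -> vowel phoneme (phonemes so far: 1)
  'a' -> vowel phoneme (phonemes so far: 2)
  'v' -> consonant phoneme (phonemes so far: 3)
  's' -> consonant phoneme (phonemes so far: 4)
  'o' -> vowel phoneme (phonemes so far: 5)
Total phonemes: 5

5


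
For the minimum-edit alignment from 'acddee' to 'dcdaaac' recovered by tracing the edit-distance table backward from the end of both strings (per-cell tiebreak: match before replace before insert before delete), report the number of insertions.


Edit distance = 5. Backtracking from cell (6, 7) with preference match > replace > insert > delete,
then listing the resulting alignment 'acddee' -> 'dcdaaac' left to right:
  Step 1: replace a->d
  Step 2: keep 'c'
  Step 3: keep 'd'
  Step 4: insert 'a' [insertion #1]
  Step 5: replace d->a
  Step 6: replace e->a
  Step 7: replace e->c
Total insertions: 1

1


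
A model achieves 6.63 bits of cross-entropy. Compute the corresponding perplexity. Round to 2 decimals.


Perplexity formula: PP = 2^H
H = 6.63
PP = 2^6.63
Decompose: 2^6.63 = 2^6 * 2^0.63
2^6 = 64, 2^0.63 ~ 1.5475650
PP ~ 64 * 1.5475650 = 99.0441600
Rounded to 2 decimals: 99.04

99.04


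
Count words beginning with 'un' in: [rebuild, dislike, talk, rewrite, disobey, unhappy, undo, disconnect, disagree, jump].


Checking each word for prefix 'un':
  'rebuild' -> no (count: 0)
  'dislike' -> no (count: 0)
  'talk' -> no (count: 0)
  'rewrite' -> no (count: 0)
  'disobey' -> no (count: 0)
  'unhappy' -> YES, starts with 'un' (count: 1)
  'undo' -> YES, starts with 'un' (count: 2)
  'disconnect' -> no (count: 2)
  'disagree' -> no (count: 2)
  'jump' -> no (count: 2)
Total with prefix 'un': 2

2


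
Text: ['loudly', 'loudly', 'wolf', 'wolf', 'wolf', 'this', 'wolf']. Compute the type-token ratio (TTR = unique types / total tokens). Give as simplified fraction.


Tokens: 7
Unique types: ('loudly', 'this', 'wolf') = 3
TTR = 3/7
Already in lowest terms.

3/7


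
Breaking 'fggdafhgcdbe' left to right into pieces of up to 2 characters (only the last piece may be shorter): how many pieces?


'fggdafhgcdbe' has 12 characters.
Chunking with max size 2:
  Chunk 1: 'fg' (positions 0-1)
  Chunk 2: 'gd' (positions 2-3)
  Chunk 3: 'af' (positions 4-5)
  Chunk 4: 'hg' (positions 6-7)
  Chunk 5: 'cd' (positions 8-9)
  Chunk 6: 'be' (positions 10-11)
Total chunks: ceil(12 / 2) = 6

6


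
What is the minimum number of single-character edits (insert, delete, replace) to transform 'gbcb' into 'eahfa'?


Building DP table for s1='gbcb' (len 4) and s2='eahfa' (len 5):
       e  a  h  f  a
    0  1  2  3  4  5
  g 1  1  2  3  4  5
  b 2  2  2  3  4  5
  c 3  3  3  3  4  5
  b 4  4  4  4  4  5
Edit distance = dp[4][5] = 5

5


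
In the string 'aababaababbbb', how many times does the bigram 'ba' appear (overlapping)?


Scanning 'aababaababbbb' for bigram 'ba':
  Position 0: 'aa' -> no
  Position 1: 'ab' -> no
  Position 2: 'ba' -> MATCH
  Position 3: 'ab' -> no
  Position 4: 'ba' -> MATCH
  Position 5: 'aa' -> no
  Position 6: 'ab' -> no
  Position 7: 'ba' -> MATCH
  Position 8: 'ab' -> no
  Position 9: 'bb' -> no
  Position 10: 'bb' -> no
  Position 11: 'bb' -> no
Total matches: 3

3


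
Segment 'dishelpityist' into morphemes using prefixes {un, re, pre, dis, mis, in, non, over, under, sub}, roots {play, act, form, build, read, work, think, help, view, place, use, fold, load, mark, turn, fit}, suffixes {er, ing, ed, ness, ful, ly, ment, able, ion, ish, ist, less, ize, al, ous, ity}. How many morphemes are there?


Segmenting 'dishelpityist' against the inventory:
  'dis' -> prefix (morpheme 1)
  'help' -> root (morpheme 2)
  'ity' -> suffix (morpheme 3)
  'ist' -> suffix (morpheme 4)
Total morphemes: 4

4


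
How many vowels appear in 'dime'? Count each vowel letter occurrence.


Scanning each character of 'dime':
  Position 1: 'd' -> consonant (running count: 0)
  Position 2: 'i' -> vowel (running count: 1)
  Position 3: 'm' -> consonant (running count: 1)
  Position 4: 'e' -> vowel (running count: 2)
Total vowels: 2

2


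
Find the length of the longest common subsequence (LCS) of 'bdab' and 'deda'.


DP table for LCS of 'bdab' and 'deda':
       d  e  d  a
    0  0  0  0  0
  b 0  0  0  0  0
  d 0  1  1  1  1
  a 0  1  1  1  2
  b 0  1  1  1  2
LCS: 'da'
LCS length = 2

2


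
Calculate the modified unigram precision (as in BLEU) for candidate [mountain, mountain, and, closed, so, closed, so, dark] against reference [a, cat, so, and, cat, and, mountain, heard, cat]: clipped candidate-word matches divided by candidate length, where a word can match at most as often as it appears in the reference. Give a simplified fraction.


Reference word counts: {'a': 1, 'and': 2, 'cat': 3, 'heard': 1, 'mountain': 1, 'so': 1}
Checking each candidate word (with clipping):
  'mountain' -> in reference (ref count 1, used 1/1) -> match (matches: 1)
  'mountain' -> ref count 1 already used up (1/1) -> clipped, no match (matches: 1)
  'and' -> in reference (ref count 2, used 1/2) -> match (matches: 2)
  'closed' -> not in reference -> no match (matches: 2)
  'so' -> in reference (ref count 1, used 1/1) -> match (matches: 3)
  'closed' -> not in reference -> no match (matches: 3)
  'so' -> ref count 1 already used up (1/1) -> clipped, no match (matches: 3)
  'dark' -> not in reference -> no match (matches: 3)
Clipped matches: 3, Candidate length: 8
Precision = 3/8

3/8


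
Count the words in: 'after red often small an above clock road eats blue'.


Counting words by splitting on spaces:
  Word 1: 'after'
  Word 2: 'red'
  Word 3: 'often'
  Word 4: 'small'
  Word 5: 'an'
  Word 6: 'above'
  Word 7: 'clock'
  Word 8: 'road'
  Word 9: 'eats'
  Word 10: 'blue'
Total words: 10

10


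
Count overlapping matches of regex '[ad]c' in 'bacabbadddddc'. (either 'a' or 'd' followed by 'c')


Pattern: [ad]c means either 'a' or 'd' followed by 'c'.
Scanning 'bacabbadddddc' position-by-position:
  Pos 0: window 'ba' -> no
  Pos 1: window 'ac' -> MATCH
  Pos 2: window 'ca' -> no
  Pos 3: window 'ab' -> no
  Pos 4: window 'bb' -> no
  Pos 5: window 'ba' -> no
  Pos 6: window 'ad' -> no
  Pos 7: window 'dd' -> no
  Pos 8: window 'dd' -> no
  Pos 9: window 'dd' -> no
  Pos 10: window 'dd' -> no
  Pos 11: window 'dc' -> MATCH
  Pos 12: window 'c' -> no
Total matches: 2

2


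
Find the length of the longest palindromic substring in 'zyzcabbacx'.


Scanning 'zyzcabbacx' for palindromic substrings.
Substring at positions 3-8: 'cabbac'.
Check: reverse('cabbac') = 'cabbac' -> palindrome confirmed.
Neighbouring characters ('z' / 'x') break symmetry, so it cannot extend further.
No longer palindromic substring exists; longest length = 6

6


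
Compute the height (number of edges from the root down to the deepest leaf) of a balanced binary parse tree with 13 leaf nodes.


In a balanced binary tree with n leaves the deepest leaf is ceil(log2(n)) edges below the root.
log2(13) = 3.7004
ceil(3.7004) = 4
height (edges) = 4

4


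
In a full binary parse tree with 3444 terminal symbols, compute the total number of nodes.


Leaf nodes (terminals): 3444
Internal nodes = n - 1 = 3444 - 1 = 3443
Total = leaves + internal = 3444 + 3443 = 6887

6887


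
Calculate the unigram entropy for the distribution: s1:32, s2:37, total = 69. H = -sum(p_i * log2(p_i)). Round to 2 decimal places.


Computing entropy H = -sum(p_i * log2(p_i)):
  s1: p = 32/69 = 0.4638, -p*log2(p) = 0.5141
  s2: p = 37/69 = 0.5362, -p*log2(p) = 0.4821
H = sum of terms = 0.9962
Rounded to 2 decimals: 1.00

1.00


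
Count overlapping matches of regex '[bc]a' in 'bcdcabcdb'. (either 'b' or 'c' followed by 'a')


Pattern: [bc]a means either 'b' or 'c' followed by 'a'.
Scanning 'bcdcabcdb' position-by-position:
  Pos 0: window 'bc' -> no
  Pos 1: window 'cd' -> no
  Pos 2: window 'dc' -> no
  Pos 3: window 'ca' -> MATCH
  Pos 4: window 'ab' -> no
  Pos 5: window 'bc' -> no
  Pos 6: window 'cd' -> no
  Pos 7: window 'db' -> no
  Pos 8: window 'b' -> no
Total matches: 1

1


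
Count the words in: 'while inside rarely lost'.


Counting words by splitting on spaces:
  Word 1: 'while'
  Word 2: 'inside'
  Word 3: 'rarely'
  Word 4: 'lost'
Total words: 4

4


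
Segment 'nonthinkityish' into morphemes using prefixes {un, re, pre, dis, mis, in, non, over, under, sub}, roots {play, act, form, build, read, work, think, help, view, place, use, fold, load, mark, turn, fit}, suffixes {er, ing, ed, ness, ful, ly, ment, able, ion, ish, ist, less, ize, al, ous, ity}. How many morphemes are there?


Segmenting 'nonthinkityish' against the inventory:
  'non' -> prefix (morpheme 1)
  'think' -> root (morpheme 2)
  'ity' -> suffix (morpheme 3)
  'ish' -> suffix (morpheme 4)
Total morphemes: 4

4


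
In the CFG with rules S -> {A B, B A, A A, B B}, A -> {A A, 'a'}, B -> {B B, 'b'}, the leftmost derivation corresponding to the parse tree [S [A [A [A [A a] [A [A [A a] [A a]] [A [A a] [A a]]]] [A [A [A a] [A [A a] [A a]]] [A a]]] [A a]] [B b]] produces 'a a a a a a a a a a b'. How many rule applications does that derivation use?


Every bracketed nonterminal node [X ...] in the tree is produced by exactly one rule application.
Reading the tree off as a leftmost derivation:
  Step 1: S  =>  A B   (applied S -> A B)
  Step 2: A B  =>  A A B   (applied A -> A A)
  Step 3: A A B  =>  A A A B   (applied A -> A A)
  Step 4: A A A B  =>  A A A A B   (applied A -> A A)
  Step 5: A A A A B  =>  a A A A B   (applied A -> a)
  Step 6: a A A A B  =>  a A A A A B   (applied A -> A A)
  Step 7: a A A A A B  =>  a A A A A A B   (applied A -> A A)
  Step 8: a A A A A A B  =>  a a A A A A B   (applied A -> a)
  Step 9: a a A A A A B  =>  a a a A A A B   (applied A -> a)
  Step 10: a a a A A A B  =>  a a a A A A A B   (applied A -> A A)
  Step 11: a a a A A A A B  =>  a a a a A A A B   (applied A -> a)
  Step 12: a a a a A A A B  =>  a a a a a A A B   (applied A -> a)
  Step 13: a a a a a A A B  =>  a a a a a A A A B   (applied A -> A A)
  Step 14: a a a a a A A A B  =>  a a a a a A A A A B   (applied A -> A A)
  Step 15: a a a a a A A A A B  =>  a a a a a a A A A B   (applied A -> a)
  Step 16: a a a a a a A A A B  =>  a a a a a a A A A A B   (applied A -> A A)
  Step 17: a a a a a a A A A A B  =>  a a a a a a a A A A B   (applied A -> a)
  Step 18: a a a a a a a A A A B  =>  a a a a a a a a A A B   (applied A -> a)
  Step 19: a a a a a a a a A A B  =>  a a a a a a a a a A B   (applied A -> a)
  Step 20: a a a a a a a a a A B  =>  a a a a a a a a a a B   (applied A -> a)
  Step 21: a a a a a a a a a a B  =>  a a a a a a a a a a b   (applied B -> b)
Final yield: a a a a a a a a a a b
Total rewrite steps: 21

21


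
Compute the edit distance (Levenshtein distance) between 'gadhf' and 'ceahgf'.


Building DP table for s1='gadhf' (len 5) and s2='ceahgf' (len 6):
       c  e  a  h  g  f
    0  1  2  3  4  5  6
  g 1  1  2  3  4  4  5
  a 2  2  2  2  3  4  5
  d 3  3  3  3  3  4  5
  h 4  4  4  4  3  4  5
  f 5  5  5  5  4  4  4
Edit distance = dp[5][6] = 4

4


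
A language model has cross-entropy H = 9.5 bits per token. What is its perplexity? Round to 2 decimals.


Perplexity formula: PP = 2^H
H = 9.5
PP = 2^9.5
Decompose: 2^9.5 = 2^9 * 2^0.5 = 2^9 * sqrt(2)
2^9 = 512, sqrt(2) ~ 1.4142136
PP ~ 512 * 1.4142136 = 724.0773632
Rounded to 2 decimals: 724.08

724.08


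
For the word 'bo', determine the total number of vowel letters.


Scanning each character of 'bo':
  Position 1: 'b' -> consonant (running count: 0)
  Position 2: 'o' -> vowel (running count: 1)
Total vowels: 1

1


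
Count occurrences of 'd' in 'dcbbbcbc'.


Scanning 'dcbbbcbc' for 'd':
  Position 0: 'd' -> MATCH (count: 1)
Total occurrences of 'd': 1

1


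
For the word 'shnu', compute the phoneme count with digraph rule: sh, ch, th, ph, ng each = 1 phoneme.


Parsing 'shnu' greedily, digraphs first:
  'sh' -> digraph (1 consonant phoneme) (phonemes so far: 1)
  'n' -> consonant phoneme (phonemes so far: 2)
  'u' -> vowel phoneme (phonemes so far: 3)
Total phonemes: 3

3


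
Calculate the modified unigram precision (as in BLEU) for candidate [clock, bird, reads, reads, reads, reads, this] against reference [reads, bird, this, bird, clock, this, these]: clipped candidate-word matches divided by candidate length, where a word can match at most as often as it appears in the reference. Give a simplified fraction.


Reference word counts: {'bird': 2, 'clock': 1, 'reads': 1, 'these': 1, 'this': 2}
Checking each candidate word (with clipping):
  'clock' -> in reference (ref count 1, used 1/1) -> match (matches: 1)
  'bird' -> in reference (ref count 2, used 1/2) -> match (matches: 2)
  'reads' -> in reference (ref count 1, used 1/1) -> match (matches: 3)
  'reads' -> ref count 1 already used up (1/1) -> clipped, no match (matches: 3)
  'reads' -> ref count 1 already used up (1/1) -> clipped, no match (matches: 3)
  'reads' -> ref count 1 already used up (1/1) -> clipped, no match (matches: 3)
  'this' -> in reference (ref count 2, used 1/2) -> match (matches: 4)
Clipped matches: 4, Candidate length: 7
Precision = 4/7

4/7


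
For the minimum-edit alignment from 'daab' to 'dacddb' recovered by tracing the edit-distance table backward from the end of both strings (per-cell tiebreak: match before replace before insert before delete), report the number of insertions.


Edit distance = 3. Backtracking from cell (4, 6) with preference match > replace > insert > delete,
then listing the resulting alignment 'daab' -> 'dacddb' left to right:
  Step 1: keep 'd'
  Step 2: keep 'a'
  Step 3: insert 'c' [insertion #1]
  Step 4: insert 'd' [insertion #2]
  Step 5: replace a->d
  Step 6: keep 'b'
Total insertions: 2

2
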